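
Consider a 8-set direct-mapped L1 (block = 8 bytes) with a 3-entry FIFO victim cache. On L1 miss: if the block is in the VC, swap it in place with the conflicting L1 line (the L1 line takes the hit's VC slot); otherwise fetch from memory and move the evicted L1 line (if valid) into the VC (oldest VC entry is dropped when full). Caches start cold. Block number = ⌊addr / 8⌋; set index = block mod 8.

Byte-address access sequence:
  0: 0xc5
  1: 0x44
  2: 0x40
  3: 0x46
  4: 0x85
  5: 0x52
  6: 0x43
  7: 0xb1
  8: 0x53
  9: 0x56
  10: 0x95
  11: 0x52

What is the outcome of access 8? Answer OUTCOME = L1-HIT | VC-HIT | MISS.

  [0] addr=0xc5 blk=24 s=0: MISS | VC []
  [1] addr=0x44 blk=8 s=0: MISS | VC [24]
  [2] addr=0x40 blk=8 s=0: L1-HIT | VC [24]
  [3] addr=0x46 blk=8 s=0: L1-HIT | VC [24]
  [4] addr=0x85 blk=16 s=0: MISS | VC [24, 8]
  [5] addr=0x52 blk=10 s=2: MISS | VC [24, 8]
  [6] addr=0x43 blk=8 s=0: VC-HIT | VC [24, 16]
  [7] addr=0xb1 blk=22 s=6: MISS | VC [24, 16]
  [8] addr=0x53 blk=10 s=2: L1-HIT | VC [24, 16]
  [9] addr=0x56 blk=10 s=2: L1-HIT | VC [24, 16]
  [10] addr=0x95 blk=18 s=2: MISS | VC [24, 16, 10]
  [11] addr=0x52 blk=10 s=2: VC-HIT | VC [24, 16, 18]

OUTCOME = L1-HIT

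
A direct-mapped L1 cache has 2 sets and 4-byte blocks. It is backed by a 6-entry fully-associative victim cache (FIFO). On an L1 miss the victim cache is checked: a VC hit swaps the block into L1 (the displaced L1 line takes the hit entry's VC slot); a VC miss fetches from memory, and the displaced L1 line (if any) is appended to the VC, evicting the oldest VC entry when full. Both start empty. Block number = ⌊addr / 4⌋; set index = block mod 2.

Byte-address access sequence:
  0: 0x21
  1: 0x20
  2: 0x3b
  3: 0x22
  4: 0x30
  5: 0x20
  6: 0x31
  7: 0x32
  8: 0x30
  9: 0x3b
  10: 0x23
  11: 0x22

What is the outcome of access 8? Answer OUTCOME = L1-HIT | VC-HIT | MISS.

#0 0x21→b8/s0 MISS; vc=[]
#1 0x20→b8/s0 L1-HIT; vc=[]
#2 0x3b→b14/s0 MISS; vc=[8]
#3 0x22→b8/s0 VC-HIT; vc=[14]
#4 0x30→b12/s0 MISS; vc=[14,8]
#5 0x20→b8/s0 VC-HIT; vc=[14,12]
#6 0x31→b12/s0 VC-HIT; vc=[14,8]
#7 0x32→b12/s0 L1-HIT; vc=[14,8]
#8 0x30→b12/s0 L1-HIT; vc=[14,8]
#9 0x3b→b14/s0 VC-HIT; vc=[12,8]
#10 0x23→b8/s0 VC-HIT; vc=[12,14]
#11 0x22→b8/s0 L1-HIT; vc=[12,14]

OUTCOME = L1-HIT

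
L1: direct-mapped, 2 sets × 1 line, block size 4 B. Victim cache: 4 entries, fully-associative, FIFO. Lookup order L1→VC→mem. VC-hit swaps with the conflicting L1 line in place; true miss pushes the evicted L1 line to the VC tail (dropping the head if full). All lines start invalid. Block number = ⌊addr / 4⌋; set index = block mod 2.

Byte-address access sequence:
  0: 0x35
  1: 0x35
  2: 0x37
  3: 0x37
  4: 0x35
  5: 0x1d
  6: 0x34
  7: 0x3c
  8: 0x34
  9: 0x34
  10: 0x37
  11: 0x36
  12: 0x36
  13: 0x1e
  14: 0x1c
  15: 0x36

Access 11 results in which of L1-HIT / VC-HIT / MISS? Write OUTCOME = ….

OUTCOME = L1-HIT

  [0] addr=0x35 blk=13 s=1: MISS | VC []
  [1] addr=0x35 blk=13 s=1: L1-HIT | VC []
  [2] addr=0x37 blk=13 s=1: L1-HIT | VC []
  [3] addr=0x37 blk=13 s=1: L1-HIT | VC []
  [4] addr=0x35 blk=13 s=1: L1-HIT | VC []
  [5] addr=0x1d blk=7 s=1: MISS | VC [13]
  [6] addr=0x34 blk=13 s=1: VC-HIT | VC [7]
  [7] addr=0x3c blk=15 s=1: MISS | VC [7, 13]
  [8] addr=0x34 blk=13 s=1: VC-HIT | VC [7, 15]
  [9] addr=0x34 blk=13 s=1: L1-HIT | VC [7, 15]
  [10] addr=0x37 blk=13 s=1: L1-HIT | VC [7, 15]
  [11] addr=0x36 blk=13 s=1: L1-HIT | VC [7, 15]
  [12] addr=0x36 blk=13 s=1: L1-HIT | VC [7, 15]
  [13] addr=0x1e blk=7 s=1: VC-HIT | VC [13, 15]
  [14] addr=0x1c blk=7 s=1: L1-HIT | VC [13, 15]
  [15] addr=0x36 blk=13 s=1: VC-HIT | VC [7, 15]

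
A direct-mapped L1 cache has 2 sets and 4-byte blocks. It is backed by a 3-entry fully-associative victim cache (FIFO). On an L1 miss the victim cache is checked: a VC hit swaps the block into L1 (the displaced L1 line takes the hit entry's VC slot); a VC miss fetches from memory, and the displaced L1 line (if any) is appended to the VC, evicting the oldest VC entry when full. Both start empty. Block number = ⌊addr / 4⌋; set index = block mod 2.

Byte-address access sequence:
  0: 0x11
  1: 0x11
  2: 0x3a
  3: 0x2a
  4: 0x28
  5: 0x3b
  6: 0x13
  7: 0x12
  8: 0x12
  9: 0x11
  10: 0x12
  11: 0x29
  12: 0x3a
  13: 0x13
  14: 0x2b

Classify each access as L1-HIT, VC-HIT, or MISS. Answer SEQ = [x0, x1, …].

SEQ = [MISS, L1-HIT, MISS, MISS, L1-HIT, VC-HIT, VC-HIT, L1-HIT, L1-HIT, L1-HIT, L1-HIT, VC-HIT, VC-HIT, VC-HIT, VC-HIT]

#0 0x11→b4/s0 MISS; vc=[]
#1 0x11→b4/s0 L1-HIT; vc=[]
#2 0x3a→b14/s0 MISS; vc=[4]
#3 0x2a→b10/s0 MISS; vc=[4,14]
#4 0x28→b10/s0 L1-HIT; vc=[4,14]
#5 0x3b→b14/s0 VC-HIT; vc=[4,10]
#6 0x13→b4/s0 VC-HIT; vc=[14,10]
#7 0x12→b4/s0 L1-HIT; vc=[14,10]
#8 0x12→b4/s0 L1-HIT; vc=[14,10]
#9 0x11→b4/s0 L1-HIT; vc=[14,10]
#10 0x12→b4/s0 L1-HIT; vc=[14,10]
#11 0x29→b10/s0 VC-HIT; vc=[14,4]
#12 0x3a→b14/s0 VC-HIT; vc=[10,4]
#13 0x13→b4/s0 VC-HIT; vc=[10,14]
#14 0x2b→b10/s0 VC-HIT; vc=[4,14]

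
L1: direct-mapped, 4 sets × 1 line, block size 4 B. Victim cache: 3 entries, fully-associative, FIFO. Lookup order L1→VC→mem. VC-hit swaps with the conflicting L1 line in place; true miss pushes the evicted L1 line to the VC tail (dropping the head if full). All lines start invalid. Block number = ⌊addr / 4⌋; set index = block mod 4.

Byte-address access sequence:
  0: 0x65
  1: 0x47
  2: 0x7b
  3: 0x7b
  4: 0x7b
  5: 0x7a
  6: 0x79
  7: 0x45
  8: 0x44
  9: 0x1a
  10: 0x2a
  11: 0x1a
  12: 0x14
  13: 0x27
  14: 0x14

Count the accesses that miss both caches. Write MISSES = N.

MISSES = 7

  [0] addr=0x65 blk=25 s=1: MISS | VC []
  [1] addr=0x47 blk=17 s=1: MISS | VC [25]
  [2] addr=0x7b blk=30 s=2: MISS | VC [25]
  [3] addr=0x7b blk=30 s=2: L1-HIT | VC [25]
  [4] addr=0x7b blk=30 s=2: L1-HIT | VC [25]
  [5] addr=0x7a blk=30 s=2: L1-HIT | VC [25]
  [6] addr=0x79 blk=30 s=2: L1-HIT | VC [25]
  [7] addr=0x45 blk=17 s=1: L1-HIT | VC [25]
  [8] addr=0x44 blk=17 s=1: L1-HIT | VC [25]
  [9] addr=0x1a blk=6 s=2: MISS | VC [25, 30]
  [10] addr=0x2a blk=10 s=2: MISS | VC [25, 30, 6]
  [11] addr=0x1a blk=6 s=2: VC-HIT | VC [25, 30, 10]
  [12] addr=0x14 blk=5 s=1: MISS | VC [30, 10, 17]
  [13] addr=0x27 blk=9 s=1: MISS | VC [10, 17, 5]
  [14] addr=0x14 blk=5 s=1: VC-HIT | VC [10, 17, 9]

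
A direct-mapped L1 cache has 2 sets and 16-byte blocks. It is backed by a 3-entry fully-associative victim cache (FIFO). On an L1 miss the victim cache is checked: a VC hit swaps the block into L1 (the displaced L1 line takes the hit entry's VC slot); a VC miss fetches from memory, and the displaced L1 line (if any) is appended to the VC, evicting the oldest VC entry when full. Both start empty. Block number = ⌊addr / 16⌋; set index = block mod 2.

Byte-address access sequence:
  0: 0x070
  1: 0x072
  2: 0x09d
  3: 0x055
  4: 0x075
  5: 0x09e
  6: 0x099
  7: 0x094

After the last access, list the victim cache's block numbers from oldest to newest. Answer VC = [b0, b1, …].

#0 0x70→b7/s1 MISS; vc=[]
#1 0x72→b7/s1 L1-HIT; vc=[]
#2 0x9d→b9/s1 MISS; vc=[7]
#3 0x55→b5/s1 MISS; vc=[7,9]
#4 0x75→b7/s1 VC-HIT; vc=[5,9]
#5 0x9e→b9/s1 VC-HIT; vc=[5,7]
#6 0x99→b9/s1 L1-HIT; vc=[5,7]
#7 0x94→b9/s1 L1-HIT; vc=[5,7]

VC = [5, 7]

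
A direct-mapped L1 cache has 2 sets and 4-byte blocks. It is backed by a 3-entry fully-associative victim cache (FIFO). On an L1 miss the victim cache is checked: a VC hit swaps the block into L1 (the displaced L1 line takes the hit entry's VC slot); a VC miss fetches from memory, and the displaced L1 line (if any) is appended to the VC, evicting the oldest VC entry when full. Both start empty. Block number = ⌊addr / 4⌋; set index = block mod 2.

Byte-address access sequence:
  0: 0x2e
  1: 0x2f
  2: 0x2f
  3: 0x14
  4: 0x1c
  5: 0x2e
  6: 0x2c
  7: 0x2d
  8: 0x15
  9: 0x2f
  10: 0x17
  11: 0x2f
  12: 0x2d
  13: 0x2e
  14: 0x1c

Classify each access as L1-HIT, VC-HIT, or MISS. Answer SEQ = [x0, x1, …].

0: 0x2e (blk 11, set 1) → MISS  vc=[]
1: 0x2f (blk 11, set 1) → L1-HIT  vc=[]
2: 0x2f (blk 11, set 1) → L1-HIT  vc=[]
3: 0x14 (blk 5, set 1) → MISS  vc=[11]
4: 0x1c (blk 7, set 1) → MISS  vc=[11, 5]
5: 0x2e (blk 11, set 1) → VC-HIT  vc=[7, 5]
6: 0x2c (blk 11, set 1) → L1-HIT  vc=[7, 5]
7: 0x2d (blk 11, set 1) → L1-HIT  vc=[7, 5]
8: 0x15 (blk 5, set 1) → VC-HIT  vc=[7, 11]
9: 0x2f (blk 11, set 1) → VC-HIT  vc=[7, 5]
10: 0x17 (blk 5, set 1) → VC-HIT  vc=[7, 11]
11: 0x2f (blk 11, set 1) → VC-HIT  vc=[7, 5]
12: 0x2d (blk 11, set 1) → L1-HIT  vc=[7, 5]
13: 0x2e (blk 11, set 1) → L1-HIT  vc=[7, 5]
14: 0x1c (blk 7, set 1) → VC-HIT  vc=[11, 5]

SEQ = [MISS, L1-HIT, L1-HIT, MISS, MISS, VC-HIT, L1-HIT, L1-HIT, VC-HIT, VC-HIT, VC-HIT, VC-HIT, L1-HIT, L1-HIT, VC-HIT]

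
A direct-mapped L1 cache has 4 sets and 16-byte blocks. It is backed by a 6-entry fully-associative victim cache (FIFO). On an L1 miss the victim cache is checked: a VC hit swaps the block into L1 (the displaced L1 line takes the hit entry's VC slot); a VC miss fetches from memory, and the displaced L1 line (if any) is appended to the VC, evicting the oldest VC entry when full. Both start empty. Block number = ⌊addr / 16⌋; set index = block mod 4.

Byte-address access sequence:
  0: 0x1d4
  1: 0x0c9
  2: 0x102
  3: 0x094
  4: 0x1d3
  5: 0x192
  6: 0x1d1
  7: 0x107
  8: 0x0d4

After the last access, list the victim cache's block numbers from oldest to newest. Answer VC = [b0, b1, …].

0: 0x1d4 (blk 29, set 1) → MISS  vc=[]
1: 0xc9 (blk 12, set 0) → MISS  vc=[]
2: 0x102 (blk 16, set 0) → MISS  vc=[12]
3: 0x94 (blk 9, set 1) → MISS  vc=[12, 29]
4: 0x1d3 (blk 29, set 1) → VC-HIT  vc=[12, 9]
5: 0x192 (blk 25, set 1) → MISS  vc=[12, 9, 29]
6: 0x1d1 (blk 29, set 1) → VC-HIT  vc=[12, 9, 25]
7: 0x107 (blk 16, set 0) → L1-HIT  vc=[12, 9, 25]
8: 0xd4 (blk 13, set 1) → MISS  vc=[12, 9, 25, 29]

VC = [12, 9, 25, 29]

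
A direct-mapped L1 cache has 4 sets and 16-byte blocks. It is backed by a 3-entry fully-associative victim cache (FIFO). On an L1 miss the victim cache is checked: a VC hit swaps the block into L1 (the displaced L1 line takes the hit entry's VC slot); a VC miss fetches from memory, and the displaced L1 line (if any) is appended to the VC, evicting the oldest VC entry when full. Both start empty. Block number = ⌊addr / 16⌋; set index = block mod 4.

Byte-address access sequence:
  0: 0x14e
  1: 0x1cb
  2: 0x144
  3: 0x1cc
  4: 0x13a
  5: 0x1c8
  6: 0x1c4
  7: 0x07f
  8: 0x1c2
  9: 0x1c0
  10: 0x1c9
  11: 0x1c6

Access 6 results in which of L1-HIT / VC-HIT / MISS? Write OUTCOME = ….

OUTCOME = L1-HIT

0: 0x14e (blk 20, set 0) → MISS  vc=[]
1: 0x1cb (blk 28, set 0) → MISS  vc=[20]
2: 0x144 (blk 20, set 0) → VC-HIT  vc=[28]
3: 0x1cc (blk 28, set 0) → VC-HIT  vc=[20]
4: 0x13a (blk 19, set 3) → MISS  vc=[20]
5: 0x1c8 (blk 28, set 0) → L1-HIT  vc=[20]
6: 0x1c4 (blk 28, set 0) → L1-HIT  vc=[20]
7: 0x7f (blk 7, set 3) → MISS  vc=[20, 19]
8: 0x1c2 (blk 28, set 0) → L1-HIT  vc=[20, 19]
9: 0x1c0 (blk 28, set 0) → L1-HIT  vc=[20, 19]
10: 0x1c9 (blk 28, set 0) → L1-HIT  vc=[20, 19]
11: 0x1c6 (blk 28, set 0) → L1-HIT  vc=[20, 19]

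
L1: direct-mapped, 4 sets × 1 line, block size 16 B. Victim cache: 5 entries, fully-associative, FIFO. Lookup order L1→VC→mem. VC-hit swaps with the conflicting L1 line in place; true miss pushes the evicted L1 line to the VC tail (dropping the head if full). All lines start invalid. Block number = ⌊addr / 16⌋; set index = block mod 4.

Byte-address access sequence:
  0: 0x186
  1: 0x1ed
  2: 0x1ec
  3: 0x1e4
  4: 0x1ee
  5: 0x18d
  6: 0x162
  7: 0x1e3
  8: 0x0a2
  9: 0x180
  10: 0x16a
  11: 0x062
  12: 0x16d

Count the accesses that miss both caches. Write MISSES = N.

MISSES = 5

  [0] addr=0x186 blk=24 s=0: MISS | VC []
  [1] addr=0x1ed blk=30 s=2: MISS | VC []
  [2] addr=0x1ec blk=30 s=2: L1-HIT | VC []
  [3] addr=0x1e4 blk=30 s=2: L1-HIT | VC []
  [4] addr=0x1ee blk=30 s=2: L1-HIT | VC []
  [5] addr=0x18d blk=24 s=0: L1-HIT | VC []
  [6] addr=0x162 blk=22 s=2: MISS | VC [30]
  [7] addr=0x1e3 blk=30 s=2: VC-HIT | VC [22]
  [8] addr=0xa2 blk=10 s=2: MISS | VC [22, 30]
  [9] addr=0x180 blk=24 s=0: L1-HIT | VC [22, 30]
  [10] addr=0x16a blk=22 s=2: VC-HIT | VC [10, 30]
  [11] addr=0x62 blk=6 s=2: MISS | VC [10, 30, 22]
  [12] addr=0x16d blk=22 s=2: VC-HIT | VC [10, 30, 6]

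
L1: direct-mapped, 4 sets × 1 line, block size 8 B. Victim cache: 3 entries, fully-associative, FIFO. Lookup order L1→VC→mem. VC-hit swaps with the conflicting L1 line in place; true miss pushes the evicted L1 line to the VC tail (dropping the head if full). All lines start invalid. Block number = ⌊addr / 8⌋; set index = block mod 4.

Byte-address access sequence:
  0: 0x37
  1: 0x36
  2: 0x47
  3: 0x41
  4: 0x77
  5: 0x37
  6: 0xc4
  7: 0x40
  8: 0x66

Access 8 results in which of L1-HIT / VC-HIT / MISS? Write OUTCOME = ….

#0 0x37→b6/s2 MISS; vc=[]
#1 0x36→b6/s2 L1-HIT; vc=[]
#2 0x47→b8/s0 MISS; vc=[]
#3 0x41→b8/s0 L1-HIT; vc=[]
#4 0x77→b14/s2 MISS; vc=[6]
#5 0x37→b6/s2 VC-HIT; vc=[14]
#6 0xc4→b24/s0 MISS; vc=[14,8]
#7 0x40→b8/s0 VC-HIT; vc=[14,24]
#8 0x66→b12/s0 MISS; vc=[14,24,8]

OUTCOME = MISS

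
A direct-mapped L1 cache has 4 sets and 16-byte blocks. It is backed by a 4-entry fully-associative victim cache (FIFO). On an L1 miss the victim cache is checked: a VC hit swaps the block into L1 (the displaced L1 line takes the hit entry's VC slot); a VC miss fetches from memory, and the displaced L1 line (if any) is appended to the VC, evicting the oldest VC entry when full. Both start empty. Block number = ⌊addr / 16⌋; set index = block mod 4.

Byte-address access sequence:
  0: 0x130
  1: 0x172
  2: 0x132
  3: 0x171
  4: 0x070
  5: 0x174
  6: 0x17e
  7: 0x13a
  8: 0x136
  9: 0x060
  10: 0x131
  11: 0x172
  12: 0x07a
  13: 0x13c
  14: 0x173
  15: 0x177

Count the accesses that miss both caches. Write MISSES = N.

MISSES = 4

0: 0x130 (blk 19, set 3) → MISS  vc=[]
1: 0x172 (blk 23, set 3) → MISS  vc=[19]
2: 0x132 (blk 19, set 3) → VC-HIT  vc=[23]
3: 0x171 (blk 23, set 3) → VC-HIT  vc=[19]
4: 0x70 (blk 7, set 3) → MISS  vc=[19, 23]
5: 0x174 (blk 23, set 3) → VC-HIT  vc=[19, 7]
6: 0x17e (blk 23, set 3) → L1-HIT  vc=[19, 7]
7: 0x13a (blk 19, set 3) → VC-HIT  vc=[23, 7]
8: 0x136 (blk 19, set 3) → L1-HIT  vc=[23, 7]
9: 0x60 (blk 6, set 2) → MISS  vc=[23, 7]
10: 0x131 (blk 19, set 3) → L1-HIT  vc=[23, 7]
11: 0x172 (blk 23, set 3) → VC-HIT  vc=[19, 7]
12: 0x7a (blk 7, set 3) → VC-HIT  vc=[19, 23]
13: 0x13c (blk 19, set 3) → VC-HIT  vc=[7, 23]
14: 0x173 (blk 23, set 3) → VC-HIT  vc=[7, 19]
15: 0x177 (blk 23, set 3) → L1-HIT  vc=[7, 19]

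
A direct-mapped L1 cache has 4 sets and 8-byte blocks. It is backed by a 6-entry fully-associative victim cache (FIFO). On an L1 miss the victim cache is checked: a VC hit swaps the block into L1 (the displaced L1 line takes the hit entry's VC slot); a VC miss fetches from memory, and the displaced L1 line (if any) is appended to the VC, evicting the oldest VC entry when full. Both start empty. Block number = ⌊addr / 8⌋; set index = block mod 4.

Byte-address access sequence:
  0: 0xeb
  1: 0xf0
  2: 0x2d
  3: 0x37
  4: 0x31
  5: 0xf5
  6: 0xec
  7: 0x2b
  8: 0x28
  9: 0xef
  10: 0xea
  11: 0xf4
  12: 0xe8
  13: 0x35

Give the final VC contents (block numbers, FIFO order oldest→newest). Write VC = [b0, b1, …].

VC = [5, 30]

0: 0xeb (blk 29, set 1) → MISS  vc=[]
1: 0xf0 (blk 30, set 2) → MISS  vc=[]
2: 0x2d (blk 5, set 1) → MISS  vc=[29]
3: 0x37 (blk 6, set 2) → MISS  vc=[29, 30]
4: 0x31 (blk 6, set 2) → L1-HIT  vc=[29, 30]
5: 0xf5 (blk 30, set 2) → VC-HIT  vc=[29, 6]
6: 0xec (blk 29, set 1) → VC-HIT  vc=[5, 6]
7: 0x2b (blk 5, set 1) → VC-HIT  vc=[29, 6]
8: 0x28 (blk 5, set 1) → L1-HIT  vc=[29, 6]
9: 0xef (blk 29, set 1) → VC-HIT  vc=[5, 6]
10: 0xea (blk 29, set 1) → L1-HIT  vc=[5, 6]
11: 0xf4 (blk 30, set 2) → L1-HIT  vc=[5, 6]
12: 0xe8 (blk 29, set 1) → L1-HIT  vc=[5, 6]
13: 0x35 (blk 6, set 2) → VC-HIT  vc=[5, 30]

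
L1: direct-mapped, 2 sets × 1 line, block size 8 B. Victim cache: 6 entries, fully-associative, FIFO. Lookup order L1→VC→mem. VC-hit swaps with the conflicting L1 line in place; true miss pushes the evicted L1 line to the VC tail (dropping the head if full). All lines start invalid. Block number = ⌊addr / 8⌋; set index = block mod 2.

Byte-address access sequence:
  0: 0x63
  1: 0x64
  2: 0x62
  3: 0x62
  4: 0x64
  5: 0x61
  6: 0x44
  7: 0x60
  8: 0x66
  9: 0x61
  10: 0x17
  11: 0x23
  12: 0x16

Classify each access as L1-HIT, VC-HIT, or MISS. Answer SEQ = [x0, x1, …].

SEQ = [MISS, L1-HIT, L1-HIT, L1-HIT, L1-HIT, L1-HIT, MISS, VC-HIT, L1-HIT, L1-HIT, MISS, MISS, VC-HIT]

  [0] addr=0x63 blk=12 s=0: MISS | VC []
  [1] addr=0x64 blk=12 s=0: L1-HIT | VC []
  [2] addr=0x62 blk=12 s=0: L1-HIT | VC []
  [3] addr=0x62 blk=12 s=0: L1-HIT | VC []
  [4] addr=0x64 blk=12 s=0: L1-HIT | VC []
  [5] addr=0x61 blk=12 s=0: L1-HIT | VC []
  [6] addr=0x44 blk=8 s=0: MISS | VC [12]
  [7] addr=0x60 blk=12 s=0: VC-HIT | VC [8]
  [8] addr=0x66 blk=12 s=0: L1-HIT | VC [8]
  [9] addr=0x61 blk=12 s=0: L1-HIT | VC [8]
  [10] addr=0x17 blk=2 s=0: MISS | VC [8, 12]
  [11] addr=0x23 blk=4 s=0: MISS | VC [8, 12, 2]
  [12] addr=0x16 blk=2 s=0: VC-HIT | VC [8, 12, 4]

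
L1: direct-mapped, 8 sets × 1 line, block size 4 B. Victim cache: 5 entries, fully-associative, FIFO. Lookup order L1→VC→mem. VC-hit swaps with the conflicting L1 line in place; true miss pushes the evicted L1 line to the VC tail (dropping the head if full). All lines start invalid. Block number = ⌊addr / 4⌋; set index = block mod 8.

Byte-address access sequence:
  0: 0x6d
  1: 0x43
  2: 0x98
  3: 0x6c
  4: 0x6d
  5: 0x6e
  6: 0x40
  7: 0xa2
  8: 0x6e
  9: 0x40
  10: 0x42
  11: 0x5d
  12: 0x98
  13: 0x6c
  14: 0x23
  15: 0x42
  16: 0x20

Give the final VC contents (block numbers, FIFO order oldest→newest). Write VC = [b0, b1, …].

VC = [40, 16]

  [0] addr=0x6d blk=27 s=3: MISS | VC []
  [1] addr=0x43 blk=16 s=0: MISS | VC []
  [2] addr=0x98 blk=38 s=6: MISS | VC []
  [3] addr=0x6c blk=27 s=3: L1-HIT | VC []
  [4] addr=0x6d blk=27 s=3: L1-HIT | VC []
  [5] addr=0x6e blk=27 s=3: L1-HIT | VC []
  [6] addr=0x40 blk=16 s=0: L1-HIT | VC []
  [7] addr=0xa2 blk=40 s=0: MISS | VC [16]
  [8] addr=0x6e blk=27 s=3: L1-HIT | VC [16]
  [9] addr=0x40 blk=16 s=0: VC-HIT | VC [40]
  [10] addr=0x42 blk=16 s=0: L1-HIT | VC [40]
  [11] addr=0x5d blk=23 s=7: MISS | VC [40]
  [12] addr=0x98 blk=38 s=6: L1-HIT | VC [40]
  [13] addr=0x6c blk=27 s=3: L1-HIT | VC [40]
  [14] addr=0x23 blk=8 s=0: MISS | VC [40, 16]
  [15] addr=0x42 blk=16 s=0: VC-HIT | VC [40, 8]
  [16] addr=0x20 blk=8 s=0: VC-HIT | VC [40, 16]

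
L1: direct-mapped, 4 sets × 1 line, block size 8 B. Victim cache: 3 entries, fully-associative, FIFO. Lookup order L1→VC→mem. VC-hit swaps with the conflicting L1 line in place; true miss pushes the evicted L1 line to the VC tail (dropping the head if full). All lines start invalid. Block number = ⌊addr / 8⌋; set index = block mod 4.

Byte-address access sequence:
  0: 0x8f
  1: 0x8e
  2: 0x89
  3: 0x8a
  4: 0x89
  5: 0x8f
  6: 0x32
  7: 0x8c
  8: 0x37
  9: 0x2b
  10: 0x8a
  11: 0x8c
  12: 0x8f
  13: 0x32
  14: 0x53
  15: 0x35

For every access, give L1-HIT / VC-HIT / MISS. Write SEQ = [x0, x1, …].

SEQ = [MISS, L1-HIT, L1-HIT, L1-HIT, L1-HIT, L1-HIT, MISS, L1-HIT, L1-HIT, MISS, VC-HIT, L1-HIT, L1-HIT, L1-HIT, MISS, VC-HIT]

#0 0x8f→b17/s1 MISS; vc=[]
#1 0x8e→b17/s1 L1-HIT; vc=[]
#2 0x89→b17/s1 L1-HIT; vc=[]
#3 0x8a→b17/s1 L1-HIT; vc=[]
#4 0x89→b17/s1 L1-HIT; vc=[]
#5 0x8f→b17/s1 L1-HIT; vc=[]
#6 0x32→b6/s2 MISS; vc=[]
#7 0x8c→b17/s1 L1-HIT; vc=[]
#8 0x37→b6/s2 L1-HIT; vc=[]
#9 0x2b→b5/s1 MISS; vc=[17]
#10 0x8a→b17/s1 VC-HIT; vc=[5]
#11 0x8c→b17/s1 L1-HIT; vc=[5]
#12 0x8f→b17/s1 L1-HIT; vc=[5]
#13 0x32→b6/s2 L1-HIT; vc=[5]
#14 0x53→b10/s2 MISS; vc=[5,6]
#15 0x35→b6/s2 VC-HIT; vc=[5,10]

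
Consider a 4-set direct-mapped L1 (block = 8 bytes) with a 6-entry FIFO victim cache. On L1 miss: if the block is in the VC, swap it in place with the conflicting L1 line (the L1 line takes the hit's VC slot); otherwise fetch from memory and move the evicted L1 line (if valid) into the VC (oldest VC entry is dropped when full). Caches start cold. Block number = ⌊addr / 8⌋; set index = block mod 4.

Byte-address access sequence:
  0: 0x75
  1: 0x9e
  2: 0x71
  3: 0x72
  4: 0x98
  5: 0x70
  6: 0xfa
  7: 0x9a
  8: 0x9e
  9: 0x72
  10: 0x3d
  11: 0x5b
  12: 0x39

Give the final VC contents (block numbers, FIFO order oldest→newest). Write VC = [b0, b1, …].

VC = [31, 19, 11]

  [0] addr=0x75 blk=14 s=2: MISS | VC []
  [1] addr=0x9e blk=19 s=3: MISS | VC []
  [2] addr=0x71 blk=14 s=2: L1-HIT | VC []
  [3] addr=0x72 blk=14 s=2: L1-HIT | VC []
  [4] addr=0x98 blk=19 s=3: L1-HIT | VC []
  [5] addr=0x70 blk=14 s=2: L1-HIT | VC []
  [6] addr=0xfa blk=31 s=3: MISS | VC [19]
  [7] addr=0x9a blk=19 s=3: VC-HIT | VC [31]
  [8] addr=0x9e blk=19 s=3: L1-HIT | VC [31]
  [9] addr=0x72 blk=14 s=2: L1-HIT | VC [31]
  [10] addr=0x3d blk=7 s=3: MISS | VC [31, 19]
  [11] addr=0x5b blk=11 s=3: MISS | VC [31, 19, 7]
  [12] addr=0x39 blk=7 s=3: VC-HIT | VC [31, 19, 11]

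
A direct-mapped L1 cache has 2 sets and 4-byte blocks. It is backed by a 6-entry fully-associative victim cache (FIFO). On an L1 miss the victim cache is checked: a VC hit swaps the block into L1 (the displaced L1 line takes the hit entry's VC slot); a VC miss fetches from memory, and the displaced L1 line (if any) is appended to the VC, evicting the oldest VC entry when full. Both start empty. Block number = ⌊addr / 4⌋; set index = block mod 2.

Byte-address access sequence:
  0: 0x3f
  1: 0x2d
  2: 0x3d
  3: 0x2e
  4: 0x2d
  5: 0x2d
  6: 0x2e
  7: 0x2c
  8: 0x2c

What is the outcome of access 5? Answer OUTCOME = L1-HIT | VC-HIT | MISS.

  [0] addr=0x3f blk=15 s=1: MISS | VC []
  [1] addr=0x2d blk=11 s=1: MISS | VC [15]
  [2] addr=0x3d blk=15 s=1: VC-HIT | VC [11]
  [3] addr=0x2e blk=11 s=1: VC-HIT | VC [15]
  [4] addr=0x2d blk=11 s=1: L1-HIT | VC [15]
  [5] addr=0x2d blk=11 s=1: L1-HIT | VC [15]
  [6] addr=0x2e blk=11 s=1: L1-HIT | VC [15]
  [7] addr=0x2c blk=11 s=1: L1-HIT | VC [15]
  [8] addr=0x2c blk=11 s=1: L1-HIT | VC [15]

OUTCOME = L1-HIT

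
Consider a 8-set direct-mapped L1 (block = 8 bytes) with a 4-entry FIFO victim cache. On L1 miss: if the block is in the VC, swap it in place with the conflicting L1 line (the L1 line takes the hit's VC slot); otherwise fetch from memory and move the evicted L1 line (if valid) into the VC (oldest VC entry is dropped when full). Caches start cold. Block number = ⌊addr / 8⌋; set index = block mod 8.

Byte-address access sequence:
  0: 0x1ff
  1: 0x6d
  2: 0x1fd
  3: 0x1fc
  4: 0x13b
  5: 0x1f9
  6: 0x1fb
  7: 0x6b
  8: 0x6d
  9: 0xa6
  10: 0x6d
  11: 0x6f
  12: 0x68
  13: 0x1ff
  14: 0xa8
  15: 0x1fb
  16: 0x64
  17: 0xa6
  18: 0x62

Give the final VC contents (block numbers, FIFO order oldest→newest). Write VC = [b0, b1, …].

VC = [39, 13, 20]

  [0] addr=0x1ff blk=63 s=7: MISS | VC []
  [1] addr=0x6d blk=13 s=5: MISS | VC []
  [2] addr=0x1fd blk=63 s=7: L1-HIT | VC []
  [3] addr=0x1fc blk=63 s=7: L1-HIT | VC []
  [4] addr=0x13b blk=39 s=7: MISS | VC [63]
  [5] addr=0x1f9 blk=63 s=7: VC-HIT | VC [39]
  [6] addr=0x1fb blk=63 s=7: L1-HIT | VC [39]
  [7] addr=0x6b blk=13 s=5: L1-HIT | VC [39]
  [8] addr=0x6d blk=13 s=5: L1-HIT | VC [39]
  [9] addr=0xa6 blk=20 s=4: MISS | VC [39]
  [10] addr=0x6d blk=13 s=5: L1-HIT | VC [39]
  [11] addr=0x6f blk=13 s=5: L1-HIT | VC [39]
  [12] addr=0x68 blk=13 s=5: L1-HIT | VC [39]
  [13] addr=0x1ff blk=63 s=7: L1-HIT | VC [39]
  [14] addr=0xa8 blk=21 s=5: MISS | VC [39, 13]
  [15] addr=0x1fb blk=63 s=7: L1-HIT | VC [39, 13]
  [16] addr=0x64 blk=12 s=4: MISS | VC [39, 13, 20]
  [17] addr=0xa6 blk=20 s=4: VC-HIT | VC [39, 13, 12]
  [18] addr=0x62 blk=12 s=4: VC-HIT | VC [39, 13, 20]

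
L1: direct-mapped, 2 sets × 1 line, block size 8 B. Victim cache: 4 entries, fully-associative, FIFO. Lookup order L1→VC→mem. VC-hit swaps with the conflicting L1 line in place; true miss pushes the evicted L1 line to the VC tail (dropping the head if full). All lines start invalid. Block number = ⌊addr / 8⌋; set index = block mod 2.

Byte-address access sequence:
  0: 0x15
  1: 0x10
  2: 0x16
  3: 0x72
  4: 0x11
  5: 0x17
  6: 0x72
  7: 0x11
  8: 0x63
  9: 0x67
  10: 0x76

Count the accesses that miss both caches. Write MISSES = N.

MISSES = 3

#0 0x15→b2/s0 MISS; vc=[]
#1 0x10→b2/s0 L1-HIT; vc=[]
#2 0x16→b2/s0 L1-HIT; vc=[]
#3 0x72→b14/s0 MISS; vc=[2]
#4 0x11→b2/s0 VC-HIT; vc=[14]
#5 0x17→b2/s0 L1-HIT; vc=[14]
#6 0x72→b14/s0 VC-HIT; vc=[2]
#7 0x11→b2/s0 VC-HIT; vc=[14]
#8 0x63→b12/s0 MISS; vc=[14,2]
#9 0x67→b12/s0 L1-HIT; vc=[14,2]
#10 0x76→b14/s0 VC-HIT; vc=[12,2]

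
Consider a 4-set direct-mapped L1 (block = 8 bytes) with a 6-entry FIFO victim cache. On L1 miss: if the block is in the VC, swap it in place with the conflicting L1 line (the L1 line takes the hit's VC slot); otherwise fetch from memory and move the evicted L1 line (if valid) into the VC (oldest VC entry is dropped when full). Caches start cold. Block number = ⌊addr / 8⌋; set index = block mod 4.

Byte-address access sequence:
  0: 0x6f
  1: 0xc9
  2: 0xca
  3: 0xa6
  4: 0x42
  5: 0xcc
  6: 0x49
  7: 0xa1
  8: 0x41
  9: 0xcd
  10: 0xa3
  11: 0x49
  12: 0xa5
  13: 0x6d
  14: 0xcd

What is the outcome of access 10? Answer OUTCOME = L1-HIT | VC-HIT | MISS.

OUTCOME = VC-HIT

  [0] addr=0x6f blk=13 s=1: MISS | VC []
  [1] addr=0xc9 blk=25 s=1: MISS | VC [13]
  [2] addr=0xca blk=25 s=1: L1-HIT | VC [13]
  [3] addr=0xa6 blk=20 s=0: MISS | VC [13]
  [4] addr=0x42 blk=8 s=0: MISS | VC [13, 20]
  [5] addr=0xcc blk=25 s=1: L1-HIT | VC [13, 20]
  [6] addr=0x49 blk=9 s=1: MISS | VC [13, 20, 25]
  [7] addr=0xa1 blk=20 s=0: VC-HIT | VC [13, 8, 25]
  [8] addr=0x41 blk=8 s=0: VC-HIT | VC [13, 20, 25]
  [9] addr=0xcd blk=25 s=1: VC-HIT | VC [13, 20, 9]
  [10] addr=0xa3 blk=20 s=0: VC-HIT | VC [13, 8, 9]
  [11] addr=0x49 blk=9 s=1: VC-HIT | VC [13, 8, 25]
  [12] addr=0xa5 blk=20 s=0: L1-HIT | VC [13, 8, 25]
  [13] addr=0x6d blk=13 s=1: VC-HIT | VC [9, 8, 25]
  [14] addr=0xcd blk=25 s=1: VC-HIT | VC [9, 8, 13]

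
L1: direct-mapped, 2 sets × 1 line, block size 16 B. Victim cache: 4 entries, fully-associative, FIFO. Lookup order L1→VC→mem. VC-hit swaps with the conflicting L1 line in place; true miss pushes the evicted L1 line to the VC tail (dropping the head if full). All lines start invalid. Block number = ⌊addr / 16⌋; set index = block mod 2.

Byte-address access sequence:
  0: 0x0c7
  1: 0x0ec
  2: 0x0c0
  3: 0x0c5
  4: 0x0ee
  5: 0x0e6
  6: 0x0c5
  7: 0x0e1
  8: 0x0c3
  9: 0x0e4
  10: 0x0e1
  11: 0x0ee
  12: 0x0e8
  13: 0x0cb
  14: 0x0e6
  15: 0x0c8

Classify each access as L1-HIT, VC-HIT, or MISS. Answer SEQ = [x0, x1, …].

  [0] addr=0xc7 blk=12 s=0: MISS | VC []
  [1] addr=0xec blk=14 s=0: MISS | VC [12]
  [2] addr=0xc0 blk=12 s=0: VC-HIT | VC [14]
  [3] addr=0xc5 blk=12 s=0: L1-HIT | VC [14]
  [4] addr=0xee blk=14 s=0: VC-HIT | VC [12]
  [5] addr=0xe6 blk=14 s=0: L1-HIT | VC [12]
  [6] addr=0xc5 blk=12 s=0: VC-HIT | VC [14]
  [7] addr=0xe1 blk=14 s=0: VC-HIT | VC [12]
  [8] addr=0xc3 blk=12 s=0: VC-HIT | VC [14]
  [9] addr=0xe4 blk=14 s=0: VC-HIT | VC [12]
  [10] addr=0xe1 blk=14 s=0: L1-HIT | VC [12]
  [11] addr=0xee blk=14 s=0: L1-HIT | VC [12]
  [12] addr=0xe8 blk=14 s=0: L1-HIT | VC [12]
  [13] addr=0xcb blk=12 s=0: VC-HIT | VC [14]
  [14] addr=0xe6 blk=14 s=0: VC-HIT | VC [12]
  [15] addr=0xc8 blk=12 s=0: VC-HIT | VC [14]

SEQ = [MISS, MISS, VC-HIT, L1-HIT, VC-HIT, L1-HIT, VC-HIT, VC-HIT, VC-HIT, VC-HIT, L1-HIT, L1-HIT, L1-HIT, VC-HIT, VC-HIT, VC-HIT]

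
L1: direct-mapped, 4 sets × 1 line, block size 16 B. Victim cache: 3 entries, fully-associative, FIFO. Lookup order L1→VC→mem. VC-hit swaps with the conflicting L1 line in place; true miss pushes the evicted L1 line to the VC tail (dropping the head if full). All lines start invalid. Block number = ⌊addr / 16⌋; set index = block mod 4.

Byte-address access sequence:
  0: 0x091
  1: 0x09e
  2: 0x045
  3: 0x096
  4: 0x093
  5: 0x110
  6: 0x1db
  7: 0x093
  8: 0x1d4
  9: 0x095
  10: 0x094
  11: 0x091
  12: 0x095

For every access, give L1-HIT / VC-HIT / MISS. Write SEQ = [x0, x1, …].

SEQ = [MISS, L1-HIT, MISS, L1-HIT, L1-HIT, MISS, MISS, VC-HIT, VC-HIT, VC-HIT, L1-HIT, L1-HIT, L1-HIT]

  [0] addr=0x91 blk=9 s=1: MISS | VC []
  [1] addr=0x9e blk=9 s=1: L1-HIT | VC []
  [2] addr=0x45 blk=4 s=0: MISS | VC []
  [3] addr=0x96 blk=9 s=1: L1-HIT | VC []
  [4] addr=0x93 blk=9 s=1: L1-HIT | VC []
  [5] addr=0x110 blk=17 s=1: MISS | VC [9]
  [6] addr=0x1db blk=29 s=1: MISS | VC [9, 17]
  [7] addr=0x93 blk=9 s=1: VC-HIT | VC [29, 17]
  [8] addr=0x1d4 blk=29 s=1: VC-HIT | VC [9, 17]
  [9] addr=0x95 blk=9 s=1: VC-HIT | VC [29, 17]
  [10] addr=0x94 blk=9 s=1: L1-HIT | VC [29, 17]
  [11] addr=0x91 blk=9 s=1: L1-HIT | VC [29, 17]
  [12] addr=0x95 blk=9 s=1: L1-HIT | VC [29, 17]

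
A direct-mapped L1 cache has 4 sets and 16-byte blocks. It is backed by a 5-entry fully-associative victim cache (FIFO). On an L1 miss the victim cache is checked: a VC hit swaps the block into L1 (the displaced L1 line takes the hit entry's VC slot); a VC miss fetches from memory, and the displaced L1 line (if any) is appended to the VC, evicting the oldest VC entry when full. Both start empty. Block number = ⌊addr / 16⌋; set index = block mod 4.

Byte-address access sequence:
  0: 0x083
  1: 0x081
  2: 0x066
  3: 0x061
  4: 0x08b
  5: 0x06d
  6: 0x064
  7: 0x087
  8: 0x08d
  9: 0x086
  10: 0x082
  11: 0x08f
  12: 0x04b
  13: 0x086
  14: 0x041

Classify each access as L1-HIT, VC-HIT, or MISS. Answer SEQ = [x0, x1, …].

0: 0x83 (blk 8, set 0) → MISS  vc=[]
1: 0x81 (blk 8, set 0) → L1-HIT  vc=[]
2: 0x66 (blk 6, set 2) → MISS  vc=[]
3: 0x61 (blk 6, set 2) → L1-HIT  vc=[]
4: 0x8b (blk 8, set 0) → L1-HIT  vc=[]
5: 0x6d (blk 6, set 2) → L1-HIT  vc=[]
6: 0x64 (blk 6, set 2) → L1-HIT  vc=[]
7: 0x87 (blk 8, set 0) → L1-HIT  vc=[]
8: 0x8d (blk 8, set 0) → L1-HIT  vc=[]
9: 0x86 (blk 8, set 0) → L1-HIT  vc=[]
10: 0x82 (blk 8, set 0) → L1-HIT  vc=[]
11: 0x8f (blk 8, set 0) → L1-HIT  vc=[]
12: 0x4b (blk 4, set 0) → MISS  vc=[8]
13: 0x86 (blk 8, set 0) → VC-HIT  vc=[4]
14: 0x41 (blk 4, set 0) → VC-HIT  vc=[8]

SEQ = [MISS, L1-HIT, MISS, L1-HIT, L1-HIT, L1-HIT, L1-HIT, L1-HIT, L1-HIT, L1-HIT, L1-HIT, L1-HIT, MISS, VC-HIT, VC-HIT]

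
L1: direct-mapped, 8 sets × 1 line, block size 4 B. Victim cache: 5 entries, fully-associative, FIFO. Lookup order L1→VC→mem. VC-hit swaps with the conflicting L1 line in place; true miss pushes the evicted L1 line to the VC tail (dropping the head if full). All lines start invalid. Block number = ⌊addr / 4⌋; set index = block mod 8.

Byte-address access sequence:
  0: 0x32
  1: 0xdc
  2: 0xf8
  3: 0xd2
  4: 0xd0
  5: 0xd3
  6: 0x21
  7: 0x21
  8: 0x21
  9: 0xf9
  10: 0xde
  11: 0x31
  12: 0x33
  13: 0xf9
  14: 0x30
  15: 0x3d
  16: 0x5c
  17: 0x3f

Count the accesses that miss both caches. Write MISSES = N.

#0 0x32→b12/s4 MISS; vc=[]
#1 0xdc→b55/s7 MISS; vc=[]
#2 0xf8→b62/s6 MISS; vc=[]
#3 0xd2→b52/s4 MISS; vc=[12]
#4 0xd0→b52/s4 L1-HIT; vc=[12]
#5 0xd3→b52/s4 L1-HIT; vc=[12]
#6 0x21→b8/s0 MISS; vc=[12]
#7 0x21→b8/s0 L1-HIT; vc=[12]
#8 0x21→b8/s0 L1-HIT; vc=[12]
#9 0xf9→b62/s6 L1-HIT; vc=[12]
#10 0xde→b55/s7 L1-HIT; vc=[12]
#11 0x31→b12/s4 VC-HIT; vc=[52]
#12 0x33→b12/s4 L1-HIT; vc=[52]
#13 0xf9→b62/s6 L1-HIT; vc=[52]
#14 0x30→b12/s4 L1-HIT; vc=[52]
#15 0x3d→b15/s7 MISS; vc=[52,55]
#16 0x5c→b23/s7 MISS; vc=[52,55,15]
#17 0x3f→b15/s7 VC-HIT; vc=[52,55,23]

MISSES = 7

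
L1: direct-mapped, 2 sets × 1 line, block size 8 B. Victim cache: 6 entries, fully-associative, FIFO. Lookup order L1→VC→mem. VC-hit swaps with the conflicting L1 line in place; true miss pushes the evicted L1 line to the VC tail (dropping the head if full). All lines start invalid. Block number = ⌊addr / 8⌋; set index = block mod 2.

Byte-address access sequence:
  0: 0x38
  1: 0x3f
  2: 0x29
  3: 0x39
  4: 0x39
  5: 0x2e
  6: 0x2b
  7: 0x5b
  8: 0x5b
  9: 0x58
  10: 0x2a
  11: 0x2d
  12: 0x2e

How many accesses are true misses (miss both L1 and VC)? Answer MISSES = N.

MISSES = 3

  [0] addr=0x38 blk=7 s=1: MISS | VC []
  [1] addr=0x3f blk=7 s=1: L1-HIT | VC []
  [2] addr=0x29 blk=5 s=1: MISS | VC [7]
  [3] addr=0x39 blk=7 s=1: VC-HIT | VC [5]
  [4] addr=0x39 blk=7 s=1: L1-HIT | VC [5]
  [5] addr=0x2e blk=5 s=1: VC-HIT | VC [7]
  [6] addr=0x2b blk=5 s=1: L1-HIT | VC [7]
  [7] addr=0x5b blk=11 s=1: MISS | VC [7, 5]
  [8] addr=0x5b blk=11 s=1: L1-HIT | VC [7, 5]
  [9] addr=0x58 blk=11 s=1: L1-HIT | VC [7, 5]
  [10] addr=0x2a blk=5 s=1: VC-HIT | VC [7, 11]
  [11] addr=0x2d blk=5 s=1: L1-HIT | VC [7, 11]
  [12] addr=0x2e blk=5 s=1: L1-HIT | VC [7, 11]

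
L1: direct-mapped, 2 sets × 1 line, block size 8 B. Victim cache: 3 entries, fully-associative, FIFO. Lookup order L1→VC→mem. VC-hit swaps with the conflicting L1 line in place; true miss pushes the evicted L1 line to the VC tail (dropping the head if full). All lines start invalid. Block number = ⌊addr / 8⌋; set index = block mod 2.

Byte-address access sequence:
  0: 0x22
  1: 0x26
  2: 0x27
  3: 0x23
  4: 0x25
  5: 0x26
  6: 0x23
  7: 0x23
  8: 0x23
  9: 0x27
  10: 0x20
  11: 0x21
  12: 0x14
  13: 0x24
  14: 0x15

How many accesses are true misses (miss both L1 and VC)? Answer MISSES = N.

0: 0x22 (blk 4, set 0) → MISS  vc=[]
1: 0x26 (blk 4, set 0) → L1-HIT  vc=[]
2: 0x27 (blk 4, set 0) → L1-HIT  vc=[]
3: 0x23 (blk 4, set 0) → L1-HIT  vc=[]
4: 0x25 (blk 4, set 0) → L1-HIT  vc=[]
5: 0x26 (blk 4, set 0) → L1-HIT  vc=[]
6: 0x23 (blk 4, set 0) → L1-HIT  vc=[]
7: 0x23 (blk 4, set 0) → L1-HIT  vc=[]
8: 0x23 (blk 4, set 0) → L1-HIT  vc=[]
9: 0x27 (blk 4, set 0) → L1-HIT  vc=[]
10: 0x20 (blk 4, set 0) → L1-HIT  vc=[]
11: 0x21 (blk 4, set 0) → L1-HIT  vc=[]
12: 0x14 (blk 2, set 0) → MISS  vc=[4]
13: 0x24 (blk 4, set 0) → VC-HIT  vc=[2]
14: 0x15 (blk 2, set 0) → VC-HIT  vc=[4]

MISSES = 2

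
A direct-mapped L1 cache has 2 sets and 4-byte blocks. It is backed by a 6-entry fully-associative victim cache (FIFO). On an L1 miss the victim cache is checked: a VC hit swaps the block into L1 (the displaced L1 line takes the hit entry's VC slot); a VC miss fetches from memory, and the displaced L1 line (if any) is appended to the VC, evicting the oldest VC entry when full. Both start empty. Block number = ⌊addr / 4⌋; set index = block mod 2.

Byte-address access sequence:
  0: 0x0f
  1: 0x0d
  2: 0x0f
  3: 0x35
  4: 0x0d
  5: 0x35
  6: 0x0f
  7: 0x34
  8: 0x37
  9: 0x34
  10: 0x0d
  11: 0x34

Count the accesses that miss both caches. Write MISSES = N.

MISSES = 2

  [0] addr=0xf blk=3 s=1: MISS | VC []
  [1] addr=0xd blk=3 s=1: L1-HIT | VC []
  [2] addr=0xf blk=3 s=1: L1-HIT | VC []
  [3] addr=0x35 blk=13 s=1: MISS | VC [3]
  [4] addr=0xd blk=3 s=1: VC-HIT | VC [13]
  [5] addr=0x35 blk=13 s=1: VC-HIT | VC [3]
  [6] addr=0xf blk=3 s=1: VC-HIT | VC [13]
  [7] addr=0x34 blk=13 s=1: VC-HIT | VC [3]
  [8] addr=0x37 blk=13 s=1: L1-HIT | VC [3]
  [9] addr=0x34 blk=13 s=1: L1-HIT | VC [3]
  [10] addr=0xd blk=3 s=1: VC-HIT | VC [13]
  [11] addr=0x34 blk=13 s=1: VC-HIT | VC [3]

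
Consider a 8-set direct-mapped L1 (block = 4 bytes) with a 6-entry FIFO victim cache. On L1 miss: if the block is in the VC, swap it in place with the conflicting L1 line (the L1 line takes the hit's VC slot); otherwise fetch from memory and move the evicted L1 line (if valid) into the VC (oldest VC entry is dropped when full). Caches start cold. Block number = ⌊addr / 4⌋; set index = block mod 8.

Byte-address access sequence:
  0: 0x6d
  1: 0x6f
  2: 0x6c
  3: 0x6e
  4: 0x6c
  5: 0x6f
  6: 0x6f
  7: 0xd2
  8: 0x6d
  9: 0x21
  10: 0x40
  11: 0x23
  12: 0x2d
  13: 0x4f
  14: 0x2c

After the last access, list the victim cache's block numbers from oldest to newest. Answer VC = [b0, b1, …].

  [0] addr=0x6d blk=27 s=3: MISS | VC []
  [1] addr=0x6f blk=27 s=3: L1-HIT | VC []
  [2] addr=0x6c blk=27 s=3: L1-HIT | VC []
  [3] addr=0x6e blk=27 s=3: L1-HIT | VC []
  [4] addr=0x6c blk=27 s=3: L1-HIT | VC []
  [5] addr=0x6f blk=27 s=3: L1-HIT | VC []
  [6] addr=0x6f blk=27 s=3: L1-HIT | VC []
  [7] addr=0xd2 blk=52 s=4: MISS | VC []
  [8] addr=0x6d blk=27 s=3: L1-HIT | VC []
  [9] addr=0x21 blk=8 s=0: MISS | VC []
  [10] addr=0x40 blk=16 s=0: MISS | VC [8]
  [11] addr=0x23 blk=8 s=0: VC-HIT | VC [16]
  [12] addr=0x2d blk=11 s=3: MISS | VC [16, 27]
  [13] addr=0x4f blk=19 s=3: MISS | VC [16, 27, 11]
  [14] addr=0x2c blk=11 s=3: VC-HIT | VC [16, 27, 19]

VC = [16, 27, 19]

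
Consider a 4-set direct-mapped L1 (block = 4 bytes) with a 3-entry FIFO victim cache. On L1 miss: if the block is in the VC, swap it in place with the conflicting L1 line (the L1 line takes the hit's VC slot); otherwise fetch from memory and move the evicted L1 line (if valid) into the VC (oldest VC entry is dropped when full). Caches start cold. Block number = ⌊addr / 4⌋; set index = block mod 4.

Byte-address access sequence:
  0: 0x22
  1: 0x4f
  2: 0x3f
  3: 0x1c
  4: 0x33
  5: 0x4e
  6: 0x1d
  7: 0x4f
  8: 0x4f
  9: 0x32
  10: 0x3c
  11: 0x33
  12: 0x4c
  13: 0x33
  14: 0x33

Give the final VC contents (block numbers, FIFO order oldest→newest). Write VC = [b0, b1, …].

VC = [7, 15, 8]

0: 0x22 (blk 8, set 0) → MISS  vc=[]
1: 0x4f (blk 19, set 3) → MISS  vc=[]
2: 0x3f (blk 15, set 3) → MISS  vc=[19]
3: 0x1c (blk 7, set 3) → MISS  vc=[19, 15]
4: 0x33 (blk 12, set 0) → MISS  vc=[19, 15, 8]
5: 0x4e (blk 19, set 3) → VC-HIT  vc=[7, 15, 8]
6: 0x1d (blk 7, set 3) → VC-HIT  vc=[19, 15, 8]
7: 0x4f (blk 19, set 3) → VC-HIT  vc=[7, 15, 8]
8: 0x4f (blk 19, set 3) → L1-HIT  vc=[7, 15, 8]
9: 0x32 (blk 12, set 0) → L1-HIT  vc=[7, 15, 8]
10: 0x3c (blk 15, set 3) → VC-HIT  vc=[7, 19, 8]
11: 0x33 (blk 12, set 0) → L1-HIT  vc=[7, 19, 8]
12: 0x4c (blk 19, set 3) → VC-HIT  vc=[7, 15, 8]
13: 0x33 (blk 12, set 0) → L1-HIT  vc=[7, 15, 8]
14: 0x33 (blk 12, set 0) → L1-HIT  vc=[7, 15, 8]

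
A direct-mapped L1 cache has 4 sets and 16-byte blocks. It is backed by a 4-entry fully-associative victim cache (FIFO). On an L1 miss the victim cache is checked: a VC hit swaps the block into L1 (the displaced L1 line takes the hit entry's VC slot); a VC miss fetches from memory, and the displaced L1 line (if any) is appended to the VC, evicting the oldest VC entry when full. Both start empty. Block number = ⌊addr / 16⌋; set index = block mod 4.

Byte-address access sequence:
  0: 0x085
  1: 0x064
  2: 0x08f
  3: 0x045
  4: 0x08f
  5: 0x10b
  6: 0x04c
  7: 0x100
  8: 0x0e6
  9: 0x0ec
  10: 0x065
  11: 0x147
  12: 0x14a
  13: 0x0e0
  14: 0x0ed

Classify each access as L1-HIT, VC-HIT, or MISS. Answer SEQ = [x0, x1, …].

#0 0x85→b8/s0 MISS; vc=[]
#1 0x64→b6/s2 MISS; vc=[]
#2 0x8f→b8/s0 L1-HIT; vc=[]
#3 0x45→b4/s0 MISS; vc=[8]
#4 0x8f→b8/s0 VC-HIT; vc=[4]
#5 0x10b→b16/s0 MISS; vc=[4,8]
#6 0x4c→b4/s0 VC-HIT; vc=[16,8]
#7 0x100→b16/s0 VC-HIT; vc=[4,8]
#8 0xe6→b14/s2 MISS; vc=[4,8,6]
#9 0xec→b14/s2 L1-HIT; vc=[4,8,6]
#10 0x65→b6/s2 VC-HIT; vc=[4,8,14]
#11 0x147→b20/s0 MISS; vc=[4,8,14,16]
#12 0x14a→b20/s0 L1-HIT; vc=[4,8,14,16]
#13 0xe0→b14/s2 VC-HIT; vc=[4,8,6,16]
#14 0xed→b14/s2 L1-HIT; vc=[4,8,6,16]

SEQ = [MISS, MISS, L1-HIT, MISS, VC-HIT, MISS, VC-HIT, VC-HIT, MISS, L1-HIT, VC-HIT, MISS, L1-HIT, VC-HIT, L1-HIT]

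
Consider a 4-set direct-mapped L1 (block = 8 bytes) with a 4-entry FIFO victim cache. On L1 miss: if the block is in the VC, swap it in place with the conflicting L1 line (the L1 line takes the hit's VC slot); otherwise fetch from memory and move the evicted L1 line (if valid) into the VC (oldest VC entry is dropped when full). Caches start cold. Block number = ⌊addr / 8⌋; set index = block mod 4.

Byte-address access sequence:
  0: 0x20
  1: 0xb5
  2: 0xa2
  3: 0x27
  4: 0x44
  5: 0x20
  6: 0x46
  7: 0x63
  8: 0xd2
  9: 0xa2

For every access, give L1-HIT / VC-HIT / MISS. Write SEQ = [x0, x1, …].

SEQ = [MISS, MISS, MISS, VC-HIT, MISS, VC-HIT, VC-HIT, MISS, MISS, VC-HIT]

  [0] addr=0x20 blk=4 s=0: MISS | VC []
  [1] addr=0xb5 blk=22 s=2: MISS | VC []
  [2] addr=0xa2 blk=20 s=0: MISS | VC [4]
  [3] addr=0x27 blk=4 s=0: VC-HIT | VC [20]
  [4] addr=0x44 blk=8 s=0: MISS | VC [20, 4]
  [5] addr=0x20 blk=4 s=0: VC-HIT | VC [20, 8]
  [6] addr=0x46 blk=8 s=0: VC-HIT | VC [20, 4]
  [7] addr=0x63 blk=12 s=0: MISS | VC [20, 4, 8]
  [8] addr=0xd2 blk=26 s=2: MISS | VC [20, 4, 8, 22]
  [9] addr=0xa2 blk=20 s=0: VC-HIT | VC [12, 4, 8, 22]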